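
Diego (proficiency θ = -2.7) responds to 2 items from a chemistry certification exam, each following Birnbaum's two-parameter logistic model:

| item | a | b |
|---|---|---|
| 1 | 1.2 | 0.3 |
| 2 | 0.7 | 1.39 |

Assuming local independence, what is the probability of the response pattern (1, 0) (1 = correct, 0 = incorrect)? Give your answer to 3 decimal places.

P(θ) = 1 / (1 + exp(−a(θ − b)))
P_1 = 1/(1+e^{3.6000}) = 0.0266
P_2 = 1/(1+e^{2.8630}) = 0.0540
L = P_1 × (1−P_2) = 0.0266 × 0.9460 = 0.02516

0.025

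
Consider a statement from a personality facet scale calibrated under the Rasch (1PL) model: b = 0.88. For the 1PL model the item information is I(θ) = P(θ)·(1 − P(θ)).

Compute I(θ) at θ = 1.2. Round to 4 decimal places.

P = 1/(1+e^{-0.3200}) = 0.5793
P(1−P) = 0.5793 × 0.4207 = 0.2437
I = P(1−P) = 0.24371

0.2437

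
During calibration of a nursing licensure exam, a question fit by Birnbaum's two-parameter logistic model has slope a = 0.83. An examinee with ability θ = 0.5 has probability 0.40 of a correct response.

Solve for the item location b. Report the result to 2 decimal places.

0.99

P(θ) = 1 / (1 + exp(−a(θ − b)))
logit(0.40) = ln(0.40/0.60) = -0.4055
b = θ − logit/(a) = 0.5 − (-0.4055)/0.8300 = 0.9885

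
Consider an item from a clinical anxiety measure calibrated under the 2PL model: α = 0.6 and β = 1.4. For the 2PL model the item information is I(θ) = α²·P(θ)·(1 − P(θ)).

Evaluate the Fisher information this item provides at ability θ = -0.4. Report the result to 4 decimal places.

P = 1/(1+e^{1.0800}) = 0.2535
P(1−P) = 0.2535 × 0.7465 = 0.1892
I = α² × P(1−P) = 0.6² × 0.1892 = 0.06813

0.0681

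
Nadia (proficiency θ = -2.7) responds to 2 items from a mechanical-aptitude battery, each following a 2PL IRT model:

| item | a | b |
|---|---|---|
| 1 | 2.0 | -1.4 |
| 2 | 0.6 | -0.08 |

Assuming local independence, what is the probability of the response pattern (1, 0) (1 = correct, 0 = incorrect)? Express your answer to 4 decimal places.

P(θ) = 1 / (1 + exp(−a(θ − b)))
P_1 = 1/(1+e^{2.6000}) = 0.0691
P_2 = 1/(1+e^{1.5720}) = 0.1719
L = P_1 × (1−P_2) = 0.0691 × 0.8281 = 0.05725

0.0573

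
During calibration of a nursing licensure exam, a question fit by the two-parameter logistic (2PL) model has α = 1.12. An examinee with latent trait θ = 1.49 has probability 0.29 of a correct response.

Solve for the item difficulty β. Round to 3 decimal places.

2.289

P(θ) = 1 / (1 + exp(−α(θ − β)))
logit(0.29) = ln(0.29/0.71) = -0.8954
β = θ − logit/(α) = 1.49 − (-0.8954)/1.1200 = 2.2895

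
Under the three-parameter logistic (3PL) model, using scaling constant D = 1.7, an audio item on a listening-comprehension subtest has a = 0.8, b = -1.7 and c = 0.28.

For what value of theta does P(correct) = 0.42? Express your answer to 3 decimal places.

P(theta) = c + (1 − c) · 1 / (1 + exp(−D·a(theta − b)))
Remove guessing floor: (0.42 − 0.28)/(1 − 0.28) = 0.1944
logit = ln(0.1944/0.8056) = -1.4214
theta = b + logit/(1.7·a) = -1.7 + (-1.4214)/1.3600 = -2.7451

-2.745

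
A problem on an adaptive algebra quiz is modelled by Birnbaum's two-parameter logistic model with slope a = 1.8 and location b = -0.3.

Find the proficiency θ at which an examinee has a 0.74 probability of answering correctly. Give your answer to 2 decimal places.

0.28

P(θ) = 1 / (1 + exp(−a(θ − b)))
logit = ln(0.7400/0.2600) = 1.0460
θ = b + logit/(a) = -0.3 + 1.0460/1.8000 = 0.2811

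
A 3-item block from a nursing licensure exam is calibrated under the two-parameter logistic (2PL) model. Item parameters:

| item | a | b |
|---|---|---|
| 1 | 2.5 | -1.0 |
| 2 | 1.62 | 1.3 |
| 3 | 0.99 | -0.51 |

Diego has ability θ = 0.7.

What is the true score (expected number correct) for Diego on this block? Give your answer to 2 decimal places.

2.03

P(θ) = 1 / (1 + exp(−a(θ − b)))
P_1 = 1/(1+e^{-4.2500}) = 0.9859
P_2 = 1/(1+e^{0.9720}) = 0.2745
P_3 = 1/(1+e^{-1.1979}) = 0.7682
E[score] = 0.9859 + 0.2745 + 0.7682 = 2.0286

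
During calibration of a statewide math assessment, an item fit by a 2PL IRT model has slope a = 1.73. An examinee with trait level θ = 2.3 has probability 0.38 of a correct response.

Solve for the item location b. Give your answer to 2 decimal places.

P(θ) = 1 / (1 + exp(−a(θ − b)))
logit(0.38) = ln(0.38/0.62) = -0.4895
b = θ − logit/(a) = 2.3 − (-0.4895)/1.7300 = 2.5830

2.58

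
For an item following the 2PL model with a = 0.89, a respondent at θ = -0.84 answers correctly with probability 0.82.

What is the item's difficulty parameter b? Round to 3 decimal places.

P(θ) = 1 / (1 + exp(−a(θ − b)))
logit(0.82) = ln(0.82/0.18) = 1.5163
b = θ − logit/(a) = -0.84 − 1.5163/0.8900 = -2.5438

-2.544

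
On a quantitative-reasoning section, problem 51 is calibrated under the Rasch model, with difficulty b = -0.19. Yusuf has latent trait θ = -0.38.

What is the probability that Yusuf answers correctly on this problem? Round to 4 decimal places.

0.4526

P(θ) = 1 / (1 + exp(−(θ − b)))
Exponent: (-0.38 − (-0.19)) = -0.1900
1/(1 + e^{0.1900}) = 0.4526
P = 0.4526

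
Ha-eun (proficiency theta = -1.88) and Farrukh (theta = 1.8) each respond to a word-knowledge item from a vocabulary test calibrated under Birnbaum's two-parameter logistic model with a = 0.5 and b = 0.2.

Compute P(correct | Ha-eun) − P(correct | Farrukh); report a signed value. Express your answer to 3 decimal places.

-0.429

P(theta) = 1 / (1 + exp(−a(theta − b)))
P(Ha-eun) = 0.2611  [exponent -1.0400]
P(Farrukh) = 0.6900  [exponent 0.8000]
Difference = 0.2611 − 0.6900 = -0.4288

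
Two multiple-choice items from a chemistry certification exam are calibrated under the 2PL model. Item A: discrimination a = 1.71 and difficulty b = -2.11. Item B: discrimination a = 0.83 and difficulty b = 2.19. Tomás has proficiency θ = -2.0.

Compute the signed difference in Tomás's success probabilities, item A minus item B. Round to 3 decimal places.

P(θ) = 1 / (1 + exp(−a(θ − b)))
P_A = 0.5469
P_B = 0.0300
P_A − P_B = 0.5169

0.517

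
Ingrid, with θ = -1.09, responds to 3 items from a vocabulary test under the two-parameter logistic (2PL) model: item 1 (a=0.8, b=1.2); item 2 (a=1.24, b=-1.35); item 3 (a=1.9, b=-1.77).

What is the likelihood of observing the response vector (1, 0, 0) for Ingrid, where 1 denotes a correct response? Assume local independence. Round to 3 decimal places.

0.012

P(θ) = 1 / (1 + exp(−a(θ − b)))
P_1 = 1/(1+e^{1.8320}) = 0.1380
P_2 = 1/(1+e^{-0.3224}) = 0.5799
P_3 = 1/(1+e^{-1.2920}) = 0.7845
L = P_1 × (1−P_2) × (1−P_3) = 0.1380 × 0.4201 × 0.2155 = 0.01249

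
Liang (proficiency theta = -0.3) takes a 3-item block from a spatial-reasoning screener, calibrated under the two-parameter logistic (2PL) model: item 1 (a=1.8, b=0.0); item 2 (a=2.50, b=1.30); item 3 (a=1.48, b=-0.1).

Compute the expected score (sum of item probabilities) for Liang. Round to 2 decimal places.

P(theta) = 1 / (1 + exp(−a(theta − b)))
P_1 = 1/(1+e^{0.5400}) = 0.3682
P_2 = 1/(1+e^{4.0000}) = 0.0180
P_3 = 1/(1+e^{0.2960}) = 0.4265
E[score] = 0.3682 + 0.0180 + 0.4265 = 0.8127

0.81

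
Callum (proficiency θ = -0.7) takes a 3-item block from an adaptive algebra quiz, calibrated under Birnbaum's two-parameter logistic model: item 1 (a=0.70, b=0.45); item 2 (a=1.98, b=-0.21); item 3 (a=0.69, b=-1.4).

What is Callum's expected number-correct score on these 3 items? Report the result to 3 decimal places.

1.202

P(θ) = 1 / (1 + exp(−a(θ − b)))
P_1 = 1/(1+e^{0.8050}) = 0.3090
P_2 = 1/(1+e^{0.9702}) = 0.2748
P_3 = 1/(1+e^{-0.4830}) = 0.6185
E[score] = 0.3090 + 0.2748 + 0.6185 = 1.2023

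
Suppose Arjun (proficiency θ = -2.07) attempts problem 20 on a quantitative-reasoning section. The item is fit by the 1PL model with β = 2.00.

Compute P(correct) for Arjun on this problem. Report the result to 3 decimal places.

0.017

P(θ) = 1 / (1 + exp(−(θ − β)))
Exponent: (-2.07 − 2.00) = -4.0700
1/(1 + e^{4.0700}) = 0.0168
P = 0.0168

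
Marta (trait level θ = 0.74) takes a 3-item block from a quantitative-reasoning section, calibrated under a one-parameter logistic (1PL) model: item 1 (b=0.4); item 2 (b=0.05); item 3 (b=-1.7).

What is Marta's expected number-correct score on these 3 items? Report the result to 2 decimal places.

2.17

P(θ) = 1 / (1 + exp(−(θ − b)))
P_1 = 1/(1+e^{-0.3400}) = 0.5842
P_2 = 1/(1+e^{-0.6900}) = 0.6660
P_3 = 1/(1+e^{-2.4400}) = 0.9198
E[score] = 0.5842 + 0.6660 + 0.9198 = 2.1700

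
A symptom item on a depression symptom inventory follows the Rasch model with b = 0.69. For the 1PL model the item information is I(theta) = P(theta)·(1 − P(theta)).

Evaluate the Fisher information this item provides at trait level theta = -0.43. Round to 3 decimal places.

P = 1/(1+e^{1.1200}) = 0.2460
P(1−P) = 0.2460 × 0.7540 = 0.1855
I = P(1−P) = 0.18549

0.185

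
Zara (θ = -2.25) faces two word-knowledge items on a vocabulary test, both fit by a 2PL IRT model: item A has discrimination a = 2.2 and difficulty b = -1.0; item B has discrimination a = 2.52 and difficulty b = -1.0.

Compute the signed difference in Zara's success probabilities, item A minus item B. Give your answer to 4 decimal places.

P(θ) = 1 / (1 + exp(−a(θ − b)))
P_A = 0.0601
P_B = 0.0411
P_A − P_B = 0.0190

0.0190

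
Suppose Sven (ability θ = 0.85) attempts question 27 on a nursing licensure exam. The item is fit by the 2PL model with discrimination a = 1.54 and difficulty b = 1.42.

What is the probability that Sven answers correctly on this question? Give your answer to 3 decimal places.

0.294

P(θ) = 1 / (1 + exp(−a(θ − b)))
Exponent: 1.54 × (0.85 − 1.42) = -0.8778
1/(1 + e^{0.8778}) = 0.2936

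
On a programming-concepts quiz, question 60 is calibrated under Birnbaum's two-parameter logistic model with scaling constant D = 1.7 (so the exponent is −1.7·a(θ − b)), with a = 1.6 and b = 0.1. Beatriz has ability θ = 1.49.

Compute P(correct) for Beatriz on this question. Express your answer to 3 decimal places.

P(θ) = 1 / (1 + exp(−D·a(θ − b)))
Exponent: 1.7 × 1.6 × (1.49 − 0.1) = 3.7808
1/(1 + e^{-3.7808}) = 0.9777
P = 0.9777

0.978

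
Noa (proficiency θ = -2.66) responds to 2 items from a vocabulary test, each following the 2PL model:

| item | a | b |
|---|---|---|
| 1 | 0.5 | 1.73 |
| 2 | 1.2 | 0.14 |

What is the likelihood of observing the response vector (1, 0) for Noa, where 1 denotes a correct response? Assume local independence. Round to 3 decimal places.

P(θ) = 1 / (1 + exp(−a(θ − b)))
P_1 = 1/(1+e^{2.1950}) = 0.1002
P_2 = 1/(1+e^{3.3600}) = 0.0336
L = P_1 × (1−P_2) = 0.1002 × 0.9664 = 0.09684

0.097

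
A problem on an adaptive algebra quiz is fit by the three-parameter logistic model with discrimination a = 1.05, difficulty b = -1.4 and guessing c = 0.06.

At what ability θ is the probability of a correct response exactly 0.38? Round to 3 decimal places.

P(θ) = c + (1 − c) · 1 / (1 + exp(−a(θ − b)))
Remove guessing floor: (0.38 − 0.06)/(1 − 0.06) = 0.3404
logit = ln(0.3404/0.6596) = -0.6614
θ = b + logit/(a) = -1.4 + (-0.6614)/1.0500 = -2.0299

-2.030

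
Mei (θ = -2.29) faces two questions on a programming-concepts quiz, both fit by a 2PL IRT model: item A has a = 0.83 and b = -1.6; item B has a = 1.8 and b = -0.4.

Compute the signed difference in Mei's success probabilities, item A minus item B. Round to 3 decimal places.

0.328

P(θ) = 1 / (1 + exp(−a(θ − b)))
P_A = 0.3606
P_B = 0.0322
P_A − P_B = 0.3284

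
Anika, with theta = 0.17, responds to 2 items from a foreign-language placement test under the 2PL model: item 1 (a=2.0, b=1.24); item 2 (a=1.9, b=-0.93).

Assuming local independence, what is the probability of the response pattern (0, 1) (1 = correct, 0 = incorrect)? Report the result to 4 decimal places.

0.7962

P(theta) = 1 / (1 + exp(−a(theta − b)))
P_1 = 1/(1+e^{2.1400}) = 0.1053
P_2 = 1/(1+e^{-2.0900}) = 0.8899
L = (1−P_1) × P_2 = 0.8947 × 0.8899 = 0.79625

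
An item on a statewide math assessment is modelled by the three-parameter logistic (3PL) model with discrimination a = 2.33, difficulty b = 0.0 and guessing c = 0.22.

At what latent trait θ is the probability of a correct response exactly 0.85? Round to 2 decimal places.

P(θ) = c + (1 − c) · 1 / (1 + exp(−a(θ − b)))
Remove guessing floor: (0.85 − 0.22)/(1 − 0.22) = 0.8077
logit = ln(0.8077/0.1923) = 1.4351
θ = b + logit/(a) = 0.0 + 1.4351/2.3300 = 0.6159

0.62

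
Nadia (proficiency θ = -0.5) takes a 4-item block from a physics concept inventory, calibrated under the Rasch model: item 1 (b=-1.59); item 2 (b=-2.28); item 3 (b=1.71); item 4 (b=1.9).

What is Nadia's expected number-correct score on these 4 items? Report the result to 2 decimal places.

P(θ) = 1 / (1 + exp(−(θ − b)))
P_1 = 1/(1+e^{-1.0900}) = 0.7484
P_2 = 1/(1+e^{-1.7800}) = 0.8557
P_3 = 1/(1+e^{2.2100}) = 0.0989
P_4 = 1/(1+e^{2.4000}) = 0.0832
E[score] = 0.7484 + 0.8557 + 0.0989 + 0.0832 = 1.7861

1.79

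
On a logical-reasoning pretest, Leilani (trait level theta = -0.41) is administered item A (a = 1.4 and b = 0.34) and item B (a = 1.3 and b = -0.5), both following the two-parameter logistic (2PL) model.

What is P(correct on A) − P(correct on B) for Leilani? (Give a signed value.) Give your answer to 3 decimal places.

P(theta) = 1 / (1 + exp(−a(theta − b)))
P_A = 0.2592
P_B = 0.5292
P_A − P_B = -0.2700

-0.270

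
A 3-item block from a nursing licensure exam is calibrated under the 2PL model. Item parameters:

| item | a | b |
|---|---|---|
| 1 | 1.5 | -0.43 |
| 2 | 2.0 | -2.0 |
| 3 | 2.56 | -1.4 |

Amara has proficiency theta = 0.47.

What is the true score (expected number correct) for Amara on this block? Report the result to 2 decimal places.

P(theta) = 1 / (1 + exp(−a(theta − b)))
P_1 = 1/(1+e^{-1.3500}) = 0.7941
P_2 = 1/(1+e^{-4.9400}) = 0.9929
P_3 = 1/(1+e^{-4.7872}) = 0.9917
E[score] = 0.7941 + 0.9929 + 0.9917 = 2.7788

2.78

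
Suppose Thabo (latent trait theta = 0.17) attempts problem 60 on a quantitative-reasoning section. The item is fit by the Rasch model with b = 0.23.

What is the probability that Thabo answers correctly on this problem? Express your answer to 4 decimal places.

P(theta) = 1 / (1 + exp(−(theta − b)))
Exponent: (0.17 − 0.23) = -0.0600
1/(1 + e^{0.0600}) = 0.4850
P = 0.4850

0.4850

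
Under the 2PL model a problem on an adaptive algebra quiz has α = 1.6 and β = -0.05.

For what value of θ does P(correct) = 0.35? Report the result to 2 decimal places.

-0.44

P(θ) = 1 / (1 + exp(−α(θ − β)))
logit = ln(0.3500/0.6500) = -0.6190
θ = β + logit/(α) = -0.05 + (-0.6190)/1.6000 = -0.4369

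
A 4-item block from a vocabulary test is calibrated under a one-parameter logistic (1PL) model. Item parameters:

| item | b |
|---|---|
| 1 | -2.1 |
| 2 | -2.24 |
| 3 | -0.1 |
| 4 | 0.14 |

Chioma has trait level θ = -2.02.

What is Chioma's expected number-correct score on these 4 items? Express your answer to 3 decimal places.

1.306

P(θ) = 1 / (1 + exp(−(θ − b)))
P_1 = 1/(1+e^{-0.0800}) = 0.5200
P_2 = 1/(1+e^{-0.2200}) = 0.5548
P_3 = 1/(1+e^{1.9200}) = 0.1279
P_4 = 1/(1+e^{2.1600}) = 0.1034
E[score] = 0.5200 + 0.5548 + 0.1279 + 0.1034 = 1.3060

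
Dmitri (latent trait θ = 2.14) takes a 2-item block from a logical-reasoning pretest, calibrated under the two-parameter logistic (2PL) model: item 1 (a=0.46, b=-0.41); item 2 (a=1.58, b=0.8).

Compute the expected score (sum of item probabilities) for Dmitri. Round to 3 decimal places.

1.656

P(θ) = 1 / (1 + exp(−a(θ − b)))
P_1 = 1/(1+e^{-1.1730}) = 0.7637
P_2 = 1/(1+e^{-2.1172}) = 0.8926
E[score] = 0.7637 + 0.8926 = 1.6563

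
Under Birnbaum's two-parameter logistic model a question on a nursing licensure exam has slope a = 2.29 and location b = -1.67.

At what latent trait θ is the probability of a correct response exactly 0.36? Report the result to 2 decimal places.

P(θ) = 1 / (1 + exp(−a(θ − b)))
logit = ln(0.3600/0.6400) = -0.5754
θ = b + logit/(a) = -1.67 + (-0.5754)/2.2900 = -1.9213

-1.92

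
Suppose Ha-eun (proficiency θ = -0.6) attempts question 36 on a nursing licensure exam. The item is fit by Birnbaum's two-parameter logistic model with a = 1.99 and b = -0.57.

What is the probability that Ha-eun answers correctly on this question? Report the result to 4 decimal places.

P(θ) = 1 / (1 + exp(−a(θ − b)))
Exponent: 1.99 × (-0.6 − (-0.57)) = -0.0597
1/(1 + e^{0.0597}) = 0.4851

0.4851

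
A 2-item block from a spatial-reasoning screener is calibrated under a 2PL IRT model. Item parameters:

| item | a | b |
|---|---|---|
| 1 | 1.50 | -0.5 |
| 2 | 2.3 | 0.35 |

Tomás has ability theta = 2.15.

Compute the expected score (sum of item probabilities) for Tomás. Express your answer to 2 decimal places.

1.97

P(theta) = 1 / (1 + exp(−a(theta − b)))
P_1 = 1/(1+e^{-3.9750}) = 0.9816
P_2 = 1/(1+e^{-4.1400}) = 0.9843
E[score] = 0.9816 + 0.9843 = 1.9659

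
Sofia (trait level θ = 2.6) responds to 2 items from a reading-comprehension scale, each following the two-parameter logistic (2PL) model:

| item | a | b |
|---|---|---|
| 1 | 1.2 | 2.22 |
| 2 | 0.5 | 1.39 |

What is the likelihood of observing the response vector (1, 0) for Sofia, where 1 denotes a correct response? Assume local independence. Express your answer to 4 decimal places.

P(θ) = 1 / (1 + exp(−a(θ − b)))
P_1 = 1/(1+e^{-0.4560}) = 0.6121
P_2 = 1/(1+e^{-0.6050}) = 0.6468
L = P_1 × (1−P_2) = 0.6121 × 0.3532 = 0.21618

0.2162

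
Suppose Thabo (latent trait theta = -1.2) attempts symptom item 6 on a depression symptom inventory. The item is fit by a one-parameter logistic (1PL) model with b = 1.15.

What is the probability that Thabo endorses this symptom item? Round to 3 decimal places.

P(theta) = 1 / (1 + exp(−(theta − b)))
Exponent: (-1.2 − 1.15) = -2.3500
1/(1 + e^{2.3500}) = 0.0871
P = 0.0871

0.087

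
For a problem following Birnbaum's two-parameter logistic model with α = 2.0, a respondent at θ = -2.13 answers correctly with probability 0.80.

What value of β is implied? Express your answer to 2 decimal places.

P(θ) = 1 / (1 + exp(−α(θ − β)))
logit(0.80) = ln(0.80/0.20) = 1.3863
β = θ − logit/(α) = -2.13 − 1.3863/2.0000 = -2.8231

-2.82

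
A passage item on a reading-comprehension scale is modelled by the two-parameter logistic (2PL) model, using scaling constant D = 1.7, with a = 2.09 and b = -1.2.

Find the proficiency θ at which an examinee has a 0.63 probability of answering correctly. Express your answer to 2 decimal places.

P(θ) = 1 / (1 + exp(−D·a(θ − b)))
logit = ln(0.6300/0.3700) = 0.5322
θ = b + logit/(1.7·a) = -1.2 + 0.5322/3.5530 = -1.0502

-1.05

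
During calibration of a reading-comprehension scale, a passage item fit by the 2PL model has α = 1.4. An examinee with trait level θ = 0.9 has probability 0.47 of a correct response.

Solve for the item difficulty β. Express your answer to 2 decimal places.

0.99

P(θ) = 1 / (1 + exp(−α(θ − β)))
logit(0.47) = ln(0.47/0.53) = -0.1201
β = θ − logit/(α) = 0.9 − (-0.1201)/1.4000 = 0.9858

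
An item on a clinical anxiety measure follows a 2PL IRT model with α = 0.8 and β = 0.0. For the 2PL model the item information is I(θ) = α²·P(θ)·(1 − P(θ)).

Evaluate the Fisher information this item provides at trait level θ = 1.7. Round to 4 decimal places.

0.1040

P = 1/(1+e^{-1.3600}) = 0.7958
P(1−P) = 0.7958 × 0.2042 = 0.1625
I = α² × P(1−P) = 0.8² × 0.1625 = 0.10402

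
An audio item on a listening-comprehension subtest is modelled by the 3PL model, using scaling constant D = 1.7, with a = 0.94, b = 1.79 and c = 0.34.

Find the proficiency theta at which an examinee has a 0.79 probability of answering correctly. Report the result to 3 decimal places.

P(theta) = c + (1 − c) · 1 / (1 + exp(−D·a(theta − b)))
Remove guessing floor: (0.79 − 0.34)/(1 − 0.34) = 0.6818
logit = ln(0.6818/0.3182) = 0.7621
theta = b + logit/(1.7·a) = 1.79 + 0.7621/1.5980 = 2.2669

2.267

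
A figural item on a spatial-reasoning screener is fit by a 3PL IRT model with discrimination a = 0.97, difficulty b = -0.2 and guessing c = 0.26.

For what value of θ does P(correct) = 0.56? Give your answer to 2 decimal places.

P(θ) = c + (1 − c) · 1 / (1 + exp(−a(θ − b)))
Remove guessing floor: (0.56 − 0.26)/(1 − 0.26) = 0.4054
logit = ln(0.4054/0.5946) = -0.3830
θ = b + logit/(a) = -0.2 + (-0.3830)/0.9700 = -0.5948

-0.59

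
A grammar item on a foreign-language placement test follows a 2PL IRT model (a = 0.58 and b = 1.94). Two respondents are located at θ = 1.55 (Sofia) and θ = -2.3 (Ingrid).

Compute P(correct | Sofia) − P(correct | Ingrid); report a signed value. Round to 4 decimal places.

0.3649

P(θ) = 1 / (1 + exp(−a(θ − b)))
P(Sofia) = 0.4437  [exponent -0.2262]
P(Ingrid) = 0.0788  [exponent -2.4592]
Difference = 0.4437 − 0.0788 = 0.3649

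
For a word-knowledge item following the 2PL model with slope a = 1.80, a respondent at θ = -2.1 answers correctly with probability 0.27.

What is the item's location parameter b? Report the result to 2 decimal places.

P(θ) = 1 / (1 + exp(−a(θ − b)))
logit(0.27) = ln(0.27/0.73) = -0.9946
b = θ − logit/(a) = -2.1 − (-0.9946)/1.8000 = -1.5474

-1.55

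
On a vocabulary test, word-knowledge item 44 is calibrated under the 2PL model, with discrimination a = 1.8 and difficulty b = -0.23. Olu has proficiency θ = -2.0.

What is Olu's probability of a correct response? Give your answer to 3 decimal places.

P(θ) = 1 / (1 + exp(−a(θ − b)))
Exponent: 1.8 × (-2.0 − (-0.23)) = -3.1860
1/(1 + e^{3.1860}) = 0.0397

0.040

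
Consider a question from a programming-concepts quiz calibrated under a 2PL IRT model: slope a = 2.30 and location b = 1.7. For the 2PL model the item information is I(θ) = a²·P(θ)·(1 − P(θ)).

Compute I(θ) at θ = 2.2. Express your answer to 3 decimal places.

P = 1/(1+e^{-1.1500}) = 0.7595
P(1−P) = 0.7595 × 0.2405 = 0.1827
I = a² × P(1−P) = 2.30² × 0.1827 = 0.96624

0.966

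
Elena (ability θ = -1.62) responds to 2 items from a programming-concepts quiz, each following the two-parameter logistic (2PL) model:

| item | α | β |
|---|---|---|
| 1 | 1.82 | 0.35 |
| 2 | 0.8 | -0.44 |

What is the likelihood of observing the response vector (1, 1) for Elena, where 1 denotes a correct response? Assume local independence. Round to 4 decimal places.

0.0076

P(θ) = 1 / (1 + exp(−α(θ − β)))
P_1 = 1/(1+e^{3.5854}) = 0.0270
P_2 = 1/(1+e^{0.9440}) = 0.2801
L = P_1 × P_2 = 0.0270 × 0.2801 = 0.00756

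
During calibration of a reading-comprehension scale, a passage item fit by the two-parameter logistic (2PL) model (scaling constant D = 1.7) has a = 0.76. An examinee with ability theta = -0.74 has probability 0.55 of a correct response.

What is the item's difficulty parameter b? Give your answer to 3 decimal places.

-0.895

P(theta) = 1 / (1 + exp(−D·a(theta − b)))
logit(0.55) = ln(0.55/0.45) = 0.2007
b = theta − logit/(1.7·a) = -0.74 − 0.2007/1.2920 = -0.8953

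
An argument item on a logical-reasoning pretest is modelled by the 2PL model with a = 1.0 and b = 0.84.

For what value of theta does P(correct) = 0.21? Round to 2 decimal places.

P(theta) = 1 / (1 + exp(−a(theta − b)))
logit = ln(0.2100/0.7900) = -1.3249
theta = b + logit/(a) = 0.84 + (-1.3249)/1.0000 = -0.4849

-0.48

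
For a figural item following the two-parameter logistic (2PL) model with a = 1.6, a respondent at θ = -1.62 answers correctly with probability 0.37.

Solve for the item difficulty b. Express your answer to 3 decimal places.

P(θ) = 1 / (1 + exp(−a(θ − b)))
logit(0.37) = ln(0.37/0.63) = -0.5322
b = θ − logit/(a) = -1.62 − (-0.5322)/1.6000 = -1.2874

-1.287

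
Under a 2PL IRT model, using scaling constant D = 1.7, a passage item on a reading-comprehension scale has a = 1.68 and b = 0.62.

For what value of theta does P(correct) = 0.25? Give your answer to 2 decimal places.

0.24

P(theta) = 1 / (1 + exp(−D·a(theta − b)))
logit = ln(0.2500/0.7500) = -1.0986
theta = b + logit/(1.7·a) = 0.62 + (-1.0986)/2.8560 = 0.2353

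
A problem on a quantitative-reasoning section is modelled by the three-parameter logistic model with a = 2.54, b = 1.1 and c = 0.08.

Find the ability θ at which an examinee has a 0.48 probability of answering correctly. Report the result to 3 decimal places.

P(θ) = c + (1 − c) · 1 / (1 + exp(−a(θ − b)))
Remove guessing floor: (0.48 − 0.08)/(1 − 0.08) = 0.4348
logit = ln(0.4348/0.5652) = -0.2624
θ = b + logit/(a) = 1.1 + (-0.2624)/2.5400 = 0.9967

0.997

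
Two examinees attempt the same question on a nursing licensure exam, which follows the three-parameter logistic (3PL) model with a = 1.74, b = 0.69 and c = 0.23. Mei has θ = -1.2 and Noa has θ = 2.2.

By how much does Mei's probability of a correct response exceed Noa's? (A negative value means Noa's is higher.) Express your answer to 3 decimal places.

P(θ) = c + (1 − c) · 1 / (1 + exp(−a(θ − b)))
P(Mei) = 0.2577  [exponent -3.2886]
P(Noa) = 0.9481  [exponent 2.6274]
Difference = 0.2577 − 0.9481 = -0.6904

-0.690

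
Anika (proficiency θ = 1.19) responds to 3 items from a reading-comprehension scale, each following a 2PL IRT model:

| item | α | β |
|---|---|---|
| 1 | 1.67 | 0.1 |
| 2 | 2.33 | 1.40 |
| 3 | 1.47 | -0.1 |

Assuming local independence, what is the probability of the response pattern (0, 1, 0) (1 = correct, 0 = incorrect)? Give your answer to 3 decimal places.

P(θ) = 1 / (1 + exp(−α(θ − β)))
P_1 = 1/(1+e^{-1.8203}) = 0.8606
P_2 = 1/(1+e^{0.4893}) = 0.3801
P_3 = 1/(1+e^{-1.8963}) = 0.8695
L = (1−P_1) × P_2 × (1−P_3) = 0.1394 × 0.3801 × 0.1305 = 0.00692

0.007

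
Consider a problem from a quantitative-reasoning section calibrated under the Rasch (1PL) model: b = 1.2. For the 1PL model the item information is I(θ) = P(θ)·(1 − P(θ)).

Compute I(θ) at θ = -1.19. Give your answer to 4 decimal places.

P = 1/(1+e^{2.3900}) = 0.0839
P(1−P) = 0.0839 × 0.9161 = 0.0769
I = P(1−P) = 0.07689

0.0769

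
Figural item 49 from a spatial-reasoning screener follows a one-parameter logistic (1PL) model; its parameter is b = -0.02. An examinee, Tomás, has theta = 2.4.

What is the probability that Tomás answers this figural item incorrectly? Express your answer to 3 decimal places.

P(theta) = 1 / (1 + exp(−(theta − b)))
Exponent: (2.4 − (-0.02)) = 2.4200
1/(1 + e^{-2.4200}) = 0.9183
P = 0.9183
P(incorrect) = 1 − 0.9183 = 0.0817

0.082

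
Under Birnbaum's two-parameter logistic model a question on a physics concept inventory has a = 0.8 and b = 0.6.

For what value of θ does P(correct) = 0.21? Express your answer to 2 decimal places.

-1.06

P(θ) = 1 / (1 + exp(−a(θ − b)))
logit = ln(0.2100/0.7900) = -1.3249
θ = b + logit/(a) = 0.6 + (-1.3249)/0.8000 = -1.0562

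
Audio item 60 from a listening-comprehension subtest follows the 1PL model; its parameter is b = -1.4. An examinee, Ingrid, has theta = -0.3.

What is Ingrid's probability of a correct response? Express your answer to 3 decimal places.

P(theta) = 1 / (1 + exp(−(theta − b)))
Exponent: (-0.3 − (-1.4)) = 1.1000
1/(1 + e^{-1.1000}) = 0.7503
P = 0.7503

0.750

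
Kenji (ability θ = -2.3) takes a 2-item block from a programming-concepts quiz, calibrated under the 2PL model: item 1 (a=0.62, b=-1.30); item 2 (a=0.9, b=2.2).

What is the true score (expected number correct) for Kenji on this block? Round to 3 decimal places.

P(θ) = 1 / (1 + exp(−a(θ − b)))
P_1 = 1/(1+e^{0.6200}) = 0.3498
P_2 = 1/(1+e^{4.0500}) = 0.0171
E[score] = 0.3498 + 0.0171 = 0.3669

0.367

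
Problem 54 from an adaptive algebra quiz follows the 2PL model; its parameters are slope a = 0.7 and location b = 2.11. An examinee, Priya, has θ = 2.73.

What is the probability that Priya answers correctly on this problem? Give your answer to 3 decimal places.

0.607

P(θ) = 1 / (1 + exp(−a(θ − b)))
Exponent: 0.7 × (2.73 − 2.11) = 0.4340
1/(1 + e^{-0.4340}) = 0.6068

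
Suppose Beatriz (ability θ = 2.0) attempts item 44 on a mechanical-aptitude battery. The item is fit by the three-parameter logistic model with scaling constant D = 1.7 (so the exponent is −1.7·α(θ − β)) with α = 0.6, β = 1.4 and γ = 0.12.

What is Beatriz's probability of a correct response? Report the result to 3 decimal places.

0.691

P(θ) = γ + (1 − γ) · 1 / (1 + exp(−D·α(θ − β)))
Exponent: 1.7 × 0.6 × (2.0 − 1.4) = 0.6120
1/(1 + e^{-0.6120}) = 0.6484
P = 0.12 + 0.88 × 0.6484 = 0.6906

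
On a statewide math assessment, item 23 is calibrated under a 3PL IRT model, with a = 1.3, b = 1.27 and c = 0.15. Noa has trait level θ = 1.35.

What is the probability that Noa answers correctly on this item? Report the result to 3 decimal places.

0.597

P(θ) = c + (1 − c) · 1 / (1 + exp(−a(θ − b)))
Exponent: 1.3 × (1.35 − 1.27) = 0.1040
1/(1 + e^{-0.1040}) = 0.5260
P = 0.15 + 0.85 × 0.5260 = 0.5971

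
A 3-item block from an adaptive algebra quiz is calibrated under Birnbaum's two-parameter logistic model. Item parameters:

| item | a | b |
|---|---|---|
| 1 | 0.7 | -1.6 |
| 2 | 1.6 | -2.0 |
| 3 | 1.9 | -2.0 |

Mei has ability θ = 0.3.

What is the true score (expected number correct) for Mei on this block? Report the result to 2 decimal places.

2.75

P(θ) = 1 / (1 + exp(−a(θ − b)))
P_1 = 1/(1+e^{-1.3300}) = 0.7908
P_2 = 1/(1+e^{-3.6800}) = 0.9754
P_3 = 1/(1+e^{-4.3700}) = 0.9875
E[score] = 0.7908 + 0.9754 + 0.9875 = 2.7537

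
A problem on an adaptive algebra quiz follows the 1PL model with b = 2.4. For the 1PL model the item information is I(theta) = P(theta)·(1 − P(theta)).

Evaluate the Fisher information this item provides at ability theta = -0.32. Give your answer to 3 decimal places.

P = 1/(1+e^{2.7200}) = 0.0618
P(1−P) = 0.0618 × 0.9382 = 0.0580
I = P(1−P) = 0.05798

0.058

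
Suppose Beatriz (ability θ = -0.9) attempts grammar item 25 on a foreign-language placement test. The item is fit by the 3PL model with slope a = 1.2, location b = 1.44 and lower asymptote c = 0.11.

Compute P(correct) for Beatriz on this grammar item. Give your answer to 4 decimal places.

P(θ) = c + (1 − c) · 1 / (1 + exp(−a(θ − b)))
Exponent: 1.2 × (-0.9 − 1.44) = -2.8080
1/(1 + e^{2.8080}) = 0.0569
P = 0.11 + 0.89 × 0.0569 = 0.1606

0.1606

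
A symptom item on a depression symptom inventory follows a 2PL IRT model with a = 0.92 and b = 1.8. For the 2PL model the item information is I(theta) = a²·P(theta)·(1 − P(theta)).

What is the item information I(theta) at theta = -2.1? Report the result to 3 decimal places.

0.022

P = 1/(1+e^{3.5880}) = 0.0269
P(1−P) = 0.0269 × 0.9731 = 0.0262
I = a² × P(1−P) = 0.92² × 0.0262 = 0.02216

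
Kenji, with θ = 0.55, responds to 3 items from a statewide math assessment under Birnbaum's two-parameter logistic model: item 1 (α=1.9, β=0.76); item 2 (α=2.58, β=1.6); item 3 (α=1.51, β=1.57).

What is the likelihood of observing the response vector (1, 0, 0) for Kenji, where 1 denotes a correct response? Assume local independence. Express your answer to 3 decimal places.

0.310

P(θ) = 1 / (1 + exp(−α(θ − β)))
P_1 = 1/(1+e^{0.3990}) = 0.4016
P_2 = 1/(1+e^{2.7090}) = 0.0624
P_3 = 1/(1+e^{1.5402}) = 0.1765
L = P_1 × (1−P_2) × (1−P_3) = 0.4016 × 0.9376 × 0.8235 = 0.31003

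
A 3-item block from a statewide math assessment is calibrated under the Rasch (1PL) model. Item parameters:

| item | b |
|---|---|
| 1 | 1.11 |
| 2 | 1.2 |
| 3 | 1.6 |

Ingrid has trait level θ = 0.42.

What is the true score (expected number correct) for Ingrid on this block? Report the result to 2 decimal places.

P(θ) = 1 / (1 + exp(−(θ − b)))
P_1 = 1/(1+e^{0.6900}) = 0.3340
P_2 = 1/(1+e^{0.7800}) = 0.3143
P_3 = 1/(1+e^{1.1800}) = 0.2351
E[score] = 0.3340 + 0.3143 + 0.2351 = 0.8834

0.88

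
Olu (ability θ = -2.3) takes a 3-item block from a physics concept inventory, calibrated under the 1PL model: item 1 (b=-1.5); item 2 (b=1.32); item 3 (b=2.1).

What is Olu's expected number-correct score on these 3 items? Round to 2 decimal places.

0.35

P(θ) = 1 / (1 + exp(−(θ − b)))
P_1 = 1/(1+e^{0.8000}) = 0.3100
P_2 = 1/(1+e^{3.6200}) = 0.0261
P_3 = 1/(1+e^{4.4000}) = 0.0121
E[score] = 0.3100 + 0.0261 + 0.0121 = 0.3482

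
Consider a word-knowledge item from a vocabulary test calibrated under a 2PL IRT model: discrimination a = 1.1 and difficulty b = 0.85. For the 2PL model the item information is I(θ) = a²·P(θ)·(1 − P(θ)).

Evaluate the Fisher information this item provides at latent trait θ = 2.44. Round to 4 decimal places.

P = 1/(1+e^{-1.7490}) = 0.8518
P(1−P) = 0.8518 × 0.1482 = 0.1262
I = a² × P(1−P) = 1.1² × 0.1262 = 0.15272

0.1527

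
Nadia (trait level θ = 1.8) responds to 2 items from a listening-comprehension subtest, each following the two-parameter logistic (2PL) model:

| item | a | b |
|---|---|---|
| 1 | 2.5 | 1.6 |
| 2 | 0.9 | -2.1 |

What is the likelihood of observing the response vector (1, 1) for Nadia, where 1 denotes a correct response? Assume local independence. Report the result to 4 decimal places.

P(θ) = 1 / (1 + exp(−a(θ − b)))
P_1 = 1/(1+e^{-0.5000}) = 0.6225
P_2 = 1/(1+e^{-3.5100}) = 0.9710
L = P_1 × P_2 = 0.6225 × 0.9710 = 0.60439

0.6044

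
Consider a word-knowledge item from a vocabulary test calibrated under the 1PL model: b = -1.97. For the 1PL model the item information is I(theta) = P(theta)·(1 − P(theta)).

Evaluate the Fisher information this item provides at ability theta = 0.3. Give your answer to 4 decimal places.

0.0849

P = 1/(1+e^{-2.2700}) = 0.9064
P(1−P) = 0.9064 × 0.0936 = 0.0849
I = P(1−P) = 0.08487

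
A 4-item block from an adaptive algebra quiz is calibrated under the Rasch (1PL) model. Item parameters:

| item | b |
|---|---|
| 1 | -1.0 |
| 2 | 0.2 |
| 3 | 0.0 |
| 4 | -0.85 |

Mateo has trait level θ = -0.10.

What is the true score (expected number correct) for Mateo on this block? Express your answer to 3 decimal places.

2.291

P(θ) = 1 / (1 + exp(−(θ − b)))
P_1 = 1/(1+e^{-0.9000}) = 0.7109
P_2 = 1/(1+e^{0.3000}) = 0.4256
P_3 = 1/(1+e^{0.1000}) = 0.4750
P_4 = 1/(1+e^{-0.7500}) = 0.6792
E[score] = 0.7109 + 0.4256 + 0.4750 + 0.6792 = 2.2907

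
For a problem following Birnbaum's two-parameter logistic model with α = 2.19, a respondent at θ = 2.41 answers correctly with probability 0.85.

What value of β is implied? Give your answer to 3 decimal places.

1.618

P(θ) = 1 / (1 + exp(−α(θ − β)))
logit(0.85) = ln(0.85/0.15) = 1.7346
β = θ − logit/(α) = 2.41 − 1.7346/2.1900 = 1.6179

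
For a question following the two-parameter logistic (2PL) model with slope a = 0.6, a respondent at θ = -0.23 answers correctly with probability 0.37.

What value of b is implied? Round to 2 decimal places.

P(θ) = 1 / (1 + exp(−a(θ − b)))
logit(0.37) = ln(0.37/0.63) = -0.5322
b = θ − logit/(a) = -0.23 − (-0.5322)/0.6000 = 0.6570

0.66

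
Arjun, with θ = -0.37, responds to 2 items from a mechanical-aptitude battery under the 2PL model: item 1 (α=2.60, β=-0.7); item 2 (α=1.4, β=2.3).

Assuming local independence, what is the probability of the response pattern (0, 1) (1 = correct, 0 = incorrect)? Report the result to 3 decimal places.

P(θ) = 1 / (1 + exp(−α(θ − β)))
P_1 = 1/(1+e^{-0.8580}) = 0.7022
P_2 = 1/(1+e^{3.7380}) = 0.0232
L = (1−P_1) × P_2 = 0.2978 × 0.0232 = 0.00692

0.007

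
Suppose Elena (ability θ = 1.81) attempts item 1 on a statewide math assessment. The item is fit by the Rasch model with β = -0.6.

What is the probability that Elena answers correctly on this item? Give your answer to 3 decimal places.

P(θ) = 1 / (1 + exp(−(θ − β)))
Exponent: (1.81 − (-0.6)) = 2.4100
1/(1 + e^{-2.4100}) = 0.9176
P = 0.9176

0.918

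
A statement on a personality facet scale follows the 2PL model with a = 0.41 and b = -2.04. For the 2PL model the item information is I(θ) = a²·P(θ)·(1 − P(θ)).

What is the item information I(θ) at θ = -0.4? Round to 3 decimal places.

P = 1/(1+e^{-0.6724}) = 0.6620
P(1−P) = 0.6620 × 0.3380 = 0.2237
I = a² × P(1−P) = 0.41² × 0.2237 = 0.03761

0.038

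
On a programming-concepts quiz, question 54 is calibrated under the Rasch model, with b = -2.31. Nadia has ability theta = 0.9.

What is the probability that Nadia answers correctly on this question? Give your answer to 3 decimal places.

0.961

P(theta) = 1 / (1 + exp(−(theta − b)))
Exponent: (0.9 − (-2.31)) = 3.2100
1/(1 + e^{-3.2100}) = 0.9612
P = 0.9612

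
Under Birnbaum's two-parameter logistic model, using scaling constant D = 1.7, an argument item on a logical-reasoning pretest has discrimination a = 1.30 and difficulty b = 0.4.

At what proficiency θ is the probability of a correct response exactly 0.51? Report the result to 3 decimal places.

P(θ) = 1 / (1 + exp(−D·a(θ − b)))
logit = ln(0.5100/0.4900) = 0.0400
θ = b + logit/(1.7·a) = 0.4 + 0.0400/2.2100 = 0.4181

0.418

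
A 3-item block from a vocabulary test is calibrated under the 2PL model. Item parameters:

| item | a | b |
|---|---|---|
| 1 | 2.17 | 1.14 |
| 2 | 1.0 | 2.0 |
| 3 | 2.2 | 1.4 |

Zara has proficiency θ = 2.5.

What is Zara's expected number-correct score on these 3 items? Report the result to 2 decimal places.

2.49

P(θ) = 1 / (1 + exp(−a(θ − b)))
P_1 = 1/(1+e^{-2.9512}) = 0.9503
P_2 = 1/(1+e^{-0.5000}) = 0.6225
P_3 = 1/(1+e^{-2.4200}) = 0.9183
E[score] = 0.9503 + 0.6225 + 0.9183 = 2.4911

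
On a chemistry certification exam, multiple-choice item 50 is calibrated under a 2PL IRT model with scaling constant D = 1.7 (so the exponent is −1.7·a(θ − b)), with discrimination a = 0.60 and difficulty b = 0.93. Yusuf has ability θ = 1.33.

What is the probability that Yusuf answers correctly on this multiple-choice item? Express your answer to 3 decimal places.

P(θ) = 1 / (1 + exp(−D·a(θ − b)))
Exponent: 1.7 × 0.60 × (1.33 − 0.93) = 0.4080
1/(1 + e^{-0.4080}) = 0.6006
P = 0.6006

0.601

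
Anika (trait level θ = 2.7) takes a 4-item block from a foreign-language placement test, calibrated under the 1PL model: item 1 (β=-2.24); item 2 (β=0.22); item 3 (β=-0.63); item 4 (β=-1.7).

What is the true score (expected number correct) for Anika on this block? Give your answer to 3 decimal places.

P(θ) = 1 / (1 + exp(−(θ − β)))
P_1 = 1/(1+e^{-4.9400}) = 0.9929
P_2 = 1/(1+e^{-2.4800}) = 0.9227
P_3 = 1/(1+e^{-3.3300}) = 0.9654
P_4 = 1/(1+e^{-4.4000}) = 0.9879
E[score] = 0.9929 + 0.9227 + 0.9654 + 0.9879 = 3.8689

3.869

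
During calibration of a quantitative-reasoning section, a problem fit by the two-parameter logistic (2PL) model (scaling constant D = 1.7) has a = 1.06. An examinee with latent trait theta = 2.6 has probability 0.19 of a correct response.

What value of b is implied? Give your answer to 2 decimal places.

P(theta) = 1 / (1 + exp(−D·a(theta − b)))
logit(0.19) = ln(0.19/0.81) = -1.4500
b = theta − logit/(1.7·a) = 2.6 − (-1.4500)/1.8020 = 3.4047

3.40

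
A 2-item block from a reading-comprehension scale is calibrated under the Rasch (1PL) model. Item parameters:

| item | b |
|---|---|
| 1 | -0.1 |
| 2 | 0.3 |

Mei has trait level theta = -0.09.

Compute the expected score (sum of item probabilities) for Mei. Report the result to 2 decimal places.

P(theta) = 1 / (1 + exp(−(theta − b)))
P_1 = 1/(1+e^{-0.0100}) = 0.5025
P_2 = 1/(1+e^{0.3900}) = 0.4037
E[score] = 0.5025 + 0.4037 = 0.9062

0.91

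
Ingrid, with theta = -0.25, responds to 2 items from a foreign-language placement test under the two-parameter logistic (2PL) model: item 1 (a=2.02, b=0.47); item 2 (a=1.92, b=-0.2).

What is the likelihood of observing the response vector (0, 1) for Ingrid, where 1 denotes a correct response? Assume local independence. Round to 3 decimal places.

P(theta) = 1 / (1 + exp(−a(theta − b)))
P_1 = 1/(1+e^{1.4544}) = 0.1893
P_2 = 1/(1+e^{0.0960}) = 0.4760
L = (1−P_1) × P_2 = 0.8107 × 0.4760 = 0.38590

0.386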